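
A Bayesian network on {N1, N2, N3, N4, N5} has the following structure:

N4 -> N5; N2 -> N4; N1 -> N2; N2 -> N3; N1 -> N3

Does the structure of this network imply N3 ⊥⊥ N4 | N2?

Yes

2 paths connect N3 and N4; each must be blocked for d-separation to hold:
Path 1: N3 ← N1 → N2 → N4
  N2 is a chain here and N2 is conditioned on, so the path is blocked at N2.
Path 2: N3 ← N2 → N4
  N2 is a fork here and N2 is conditioned on, so the path is blocked at N2.
Every path is blocked, so N3 and N4 are d-separated given {N2}.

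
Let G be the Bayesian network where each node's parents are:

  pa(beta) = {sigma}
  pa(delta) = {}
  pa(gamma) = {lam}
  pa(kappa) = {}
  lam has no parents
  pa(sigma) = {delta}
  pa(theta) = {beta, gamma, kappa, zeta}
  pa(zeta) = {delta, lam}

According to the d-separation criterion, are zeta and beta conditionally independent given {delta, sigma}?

Yes

We examine all 3 paths between zeta and beta:
  1. zeta → theta ← beta — theta:collider[blocks] ⇒ blocked
  2. zeta ← delta → sigma → beta — delta:fork[blocks]; sigma:chain[blocks] ⇒ blocked
  3. zeta ← lam → gamma → theta ← beta — lam:fork[open]; gamma:chain[open]; theta:collider[blocks] ⇒ blocked
All paths are blocked; zeta ⊥ beta | {delta, sigma} holds.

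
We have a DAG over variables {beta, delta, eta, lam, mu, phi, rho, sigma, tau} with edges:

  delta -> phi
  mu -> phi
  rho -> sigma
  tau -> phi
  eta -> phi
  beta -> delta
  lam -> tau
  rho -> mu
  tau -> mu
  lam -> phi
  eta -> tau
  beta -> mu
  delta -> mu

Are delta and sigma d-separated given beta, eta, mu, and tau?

No

There are 6 undirected paths between delta and sigma; checking each against the conditioning set {beta, eta, mu, tau}:
Path 1: delta → phi ← lam → tau → mu ← rho → sigma
  phi is a collider here and neither phi nor any of its descendants is conditioned on, so the collider stays closed — the path is blocked at phi.
Path 2: delta → phi ← tau → mu ← rho → sigma
  phi is a collider here and neither phi nor any of its descendants is conditioned on, so the collider stays closed — the path is blocked at phi.
Path 3: delta → phi ← mu ← rho → sigma
  phi is a collider here and neither phi nor any of its descendants is conditioned on, so the collider stays closed — the path is blocked at phi.
Path 4: delta → phi ← eta → tau → mu ← rho → sigma
  phi is a collider here and neither phi nor any of its descendants is conditioned on, so the collider stays closed — the path is blocked at phi.
Path 5: delta → mu ← rho → sigma
  mu is a collider and mu is conditioned on, which opens it; rho is a fork and rho is not conditioned on — no node blocks this path, so it is active.
Path 6: delta ← beta → mu ← rho → sigma
  beta is a fork here and beta is conditioned on, so the path is blocked at beta.
At least one path is unblocked, so d-separation fails.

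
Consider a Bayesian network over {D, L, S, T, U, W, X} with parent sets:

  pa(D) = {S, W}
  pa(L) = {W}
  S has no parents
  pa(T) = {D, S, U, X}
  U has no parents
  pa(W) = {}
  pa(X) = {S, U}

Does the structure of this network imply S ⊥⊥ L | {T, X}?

4 paths connect S and L; each must be blocked for d-separation to hold:
Path 1: S → T ← D ← W → L
  T is a collider and T is conditioned on, which opens it; D is a chain and D is not conditioned on; W is a fork and W is not conditioned on — no node blocks this path, so it is active.
Path 2: S → X → T ← D ← W → L
  X is a chain here and X is conditioned on, so the path is blocked at X.
Path 3: S → X ← U → T ← D ← W → L
  X is a collider and X is conditioned on, which opens it; U is a fork and U is not conditioned on; T is a collider and T is conditioned on, which opens it; D is a chain and D is not conditioned on; W is a fork and W is not conditioned on — no node blocks this path, so it is active.
Path 4: S → D ← W → L
  D is a collider and its descendant T is conditioned on, which opens it; W is a fork and W is not conditioned on — no node blocks this path, so it is active.
Since the path S → T ← D ← W → L is active, S and L are not d-separated given {T, X}.

No — S and L are not d-separated given {T, X}.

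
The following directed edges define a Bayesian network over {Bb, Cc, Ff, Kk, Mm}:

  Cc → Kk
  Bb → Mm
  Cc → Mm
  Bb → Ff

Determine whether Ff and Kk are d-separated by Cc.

The only undirected path from Ff to Kk is:
Path 1: Ff ← Bb → Mm ← Cc → Kk
  Mm is a collider here and neither Mm nor any of its descendants is conditioned on, so the collider stays closed — the path is blocked at Mm.
All paths are blocked; Ff ⊥ Kk | {Cc} holds.

Yes — Ff and Kk are d-separated given {Cc}.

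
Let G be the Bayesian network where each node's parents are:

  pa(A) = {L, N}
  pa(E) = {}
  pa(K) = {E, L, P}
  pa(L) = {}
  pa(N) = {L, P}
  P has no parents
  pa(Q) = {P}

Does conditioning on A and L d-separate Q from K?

We examine all 3 paths between Q and K:
Path 1: Q ← P → K
  P is a fork and P is not conditioned on — no node blocks this path, so it is active.
Path 2: Q ← P → N → A ← L → K
  L is a fork here and L is conditioned on, so the path is blocked at L.
Path 3: Q ← P → N ← L → K
  L is a fork here and L is conditioned on, so the path is blocked at L.
Because an active path exists, Q and K are not d-separated.

No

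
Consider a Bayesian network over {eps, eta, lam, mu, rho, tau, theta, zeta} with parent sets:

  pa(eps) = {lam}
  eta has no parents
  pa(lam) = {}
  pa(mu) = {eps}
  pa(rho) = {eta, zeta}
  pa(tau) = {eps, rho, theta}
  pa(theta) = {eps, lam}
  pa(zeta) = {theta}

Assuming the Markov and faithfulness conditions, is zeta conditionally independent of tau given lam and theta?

No — zeta and tau are not d-separated given {lam, theta}.

Enumerating the 4 paths from zeta to tau and testing each for blocking by {lam, theta}:
Path 1: zeta → rho → tau
  rho is a chain and rho is not conditioned on — no node blocks this path, so it is active.
Path 2: zeta ← theta → tau
  theta is a fork here and theta is conditioned on, so the path is blocked at theta.
Path 3: zeta ← theta ← lam → eps → tau
  theta is a chain here and theta is conditioned on, so the path is blocked at theta.
Path 4: zeta ← theta ← eps → tau
  theta is a chain here and theta is conditioned on, so the path is blocked at theta.
At least one path is unblocked, so d-separation fails.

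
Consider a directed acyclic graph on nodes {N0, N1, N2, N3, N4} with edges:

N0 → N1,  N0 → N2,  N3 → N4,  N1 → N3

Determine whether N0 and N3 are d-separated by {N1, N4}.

There is one path between N0 and N3:
Path 1: N0 → N1 → N3
  N1 is a chain here and N1 is conditioned on, so the path is blocked at N1.
Every path is blocked, so N0 and N3 are d-separated given {N1, N4}.

Yes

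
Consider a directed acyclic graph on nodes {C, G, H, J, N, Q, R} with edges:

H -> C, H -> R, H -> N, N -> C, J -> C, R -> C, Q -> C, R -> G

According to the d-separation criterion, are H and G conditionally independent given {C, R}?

Yes — H and G are d-separated given {C, R}.

3 paths connect H and G; each must be blocked for d-separation to hold:
Path 1: H → N → C ← R → G
  R is a fork here and R is conditioned on, so the path is blocked at R.
Path 2: H → C ← R → G
  R is a fork here and R is conditioned on, so the path is blocked at R.
Path 3: H → R → G
  R is a chain here and R is conditioned on, so the path is blocked at R.
Every path is blocked, so H and G are d-separated given {C, R}.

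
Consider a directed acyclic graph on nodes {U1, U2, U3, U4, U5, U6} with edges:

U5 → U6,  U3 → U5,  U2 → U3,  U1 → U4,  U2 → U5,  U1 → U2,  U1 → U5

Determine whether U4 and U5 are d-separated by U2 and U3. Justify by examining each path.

No

There are 3 undirected paths between U4 and U5; checking each against the conditioning set {U2, U3}:
Path 1: U4 ← U1 → U5
  U1 is a fork and U1 is not conditioned on — no node blocks this path, so it is active.
Path 2: U4 ← U1 → U2 → U5
  U2 is a chain here and U2 is conditioned on, so the path is blocked at U2.
Path 3: U4 ← U1 → U2 → U3 → U5
  U2 is a chain here and U2 is conditioned on, so the path is blocked at U2.
Since the path U4 ← U1 → U5 is active, U4 and U5 are not d-separated given {U2, U3}.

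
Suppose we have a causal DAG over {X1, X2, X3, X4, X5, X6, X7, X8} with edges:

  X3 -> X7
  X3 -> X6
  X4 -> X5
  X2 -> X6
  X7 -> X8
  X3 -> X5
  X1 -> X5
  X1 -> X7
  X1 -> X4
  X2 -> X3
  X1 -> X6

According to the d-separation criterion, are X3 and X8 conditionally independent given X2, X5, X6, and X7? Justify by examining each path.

Yes

Enumerating the 5 paths from X3 to X8 and testing each for blocking by {X2, X5, X6, X7}:
Path 1: X3 → X5 ← X1 → X7 → X8
  X7 is a chain here and X7 is conditioned on, so the path is blocked at X7.
Path 2: X3 → X5 ← X4 ← X1 → X7 → X8
  X7 is a chain here and X7 is conditioned on, so the path is blocked at X7.
Path 3: X3 → X7 → X8
  X7 is a chain here and X7 is conditioned on, so the path is blocked at X7.
Path 4: X3 → X6 ← X1 → X7 → X8
  X7 is a chain here and X7 is conditioned on, so the path is blocked at X7.
Path 5: X3 ← X2 → X6 ← X1 → X7 → X8
  X2 is a fork here and X2 is conditioned on, so the path is blocked at X2.
Every path is blocked, so X3 and X8 are d-separated given {X2, X5, X6, X7}.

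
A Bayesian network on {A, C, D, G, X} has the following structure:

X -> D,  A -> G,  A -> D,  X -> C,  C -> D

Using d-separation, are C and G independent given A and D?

Yes

There are 2 undirected paths between C and G; checking each against the conditioning set {A, D}:
Path 1: C → D ← A → G
  A is a fork here and A is conditioned on, so the path is blocked at A.
Path 2: C ← X → D ← A → G
  A is a fork here and A is conditioned on, so the path is blocked at A.
All paths are blocked; C ⊥ G | {A, D} holds.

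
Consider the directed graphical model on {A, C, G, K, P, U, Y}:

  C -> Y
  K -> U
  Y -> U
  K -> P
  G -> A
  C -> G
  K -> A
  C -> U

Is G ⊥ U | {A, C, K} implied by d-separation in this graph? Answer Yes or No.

There are 3 undirected paths between G and U; checking each against the conditioning set {A, C, K}:
  1. G ← C → Y → U — C:fork[blocks]; Y:chain[open] ⇒ blocked
  2. G ← C → U — C:fork[blocks] ⇒ blocked
  3. G → A ← K → U — A:collider[open]; K:fork[blocks] ⇒ blocked
Since every path is blocked, d-separation holds.

Yes — G and U are d-separated given {A, C, K}.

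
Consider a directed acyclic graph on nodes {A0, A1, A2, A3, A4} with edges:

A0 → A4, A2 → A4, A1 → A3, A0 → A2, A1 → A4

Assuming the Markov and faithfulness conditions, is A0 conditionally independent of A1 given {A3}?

Yes

There are 2 undirected paths between A0 and A1; checking each against the conditioning set {A3}:
  1. A0 → A2 → A4 ← A1 — A2:chain[open]; A4:collider[blocks] ⇒ blocked
  2. A0 → A4 ← A1 — A4:collider[blocks] ⇒ blocked
Since every path is blocked, d-separation holds.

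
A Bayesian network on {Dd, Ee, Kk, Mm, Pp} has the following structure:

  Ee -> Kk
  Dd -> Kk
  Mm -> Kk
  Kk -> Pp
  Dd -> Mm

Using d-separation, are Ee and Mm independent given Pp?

No — Ee and Mm are not d-separated given {Pp}.

Enumerating the 2 paths from Ee to Mm and testing each for blocking by {Pp}:
Path 1: Ee → Kk ← Mm
  Kk is a collider and its descendant Pp is conditioned on, which opens it — no node blocks this path, so it is active.
Path 2: Ee → Kk ← Dd → Mm
  Kk is a collider and its descendant Pp is conditioned on, which opens it; Dd is a fork and Dd is not conditioned on — no node blocks this path, so it is active.
At least one path is unblocked, so d-separation fails.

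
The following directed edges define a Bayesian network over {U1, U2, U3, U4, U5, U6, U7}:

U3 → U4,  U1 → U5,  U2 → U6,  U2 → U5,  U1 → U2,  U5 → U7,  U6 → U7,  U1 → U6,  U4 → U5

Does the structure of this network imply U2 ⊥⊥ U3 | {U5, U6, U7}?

No

We examine all 5 paths between U2 and U3:
  1. U2 ← U1 → U5 ← U4 ← U3 — U1:fork[open]; U5:collider[open]; U4:chain[open] ⇒ active
  2. U2 ← U1 → U6 → U7 ← U5 ← U4 ← U3 — U1:fork[open]; U6:chain[blocks]; U7:collider[open]; U5:chain[blocks]; U4:chain[open] ⇒ blocked
  3. U2 → U5 ← U4 ← U3 — U5:collider[open]; U4:chain[open] ⇒ active
  4. U2 → U6 ← U1 → U5 ← U4 ← U3 — U6:collider[open]; U1:fork[open]; U5:collider[open]; U4:chain[open] ⇒ active
  5. U2 → U6 → U7 ← U5 ← U4 ← U3 — U6:chain[blocks]; U7:collider[open]; U5:chain[blocks]; U4:chain[open] ⇒ blocked
Since the path U2 ← U1 → U5 ← U4 ← U3 is active, U2 and U3 are not d-separated given {U5, U6, U7}.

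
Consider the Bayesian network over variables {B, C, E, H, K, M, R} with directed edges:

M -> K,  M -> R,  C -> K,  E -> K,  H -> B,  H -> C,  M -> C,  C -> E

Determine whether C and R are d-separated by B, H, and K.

No — C and R are not d-separated given {B, H, K}.

3 paths connect C and R; each must be blocked for d-separation to hold:
  1. C ← M → R — M:fork[open] ⇒ active
  2. C → K ← M → R — K:collider[open]; M:fork[open] ⇒ active
  3. C → E → K ← M → R — E:chain[open]; K:collider[open]; M:fork[open] ⇒ active
At least one path is unblocked, so d-separation fails.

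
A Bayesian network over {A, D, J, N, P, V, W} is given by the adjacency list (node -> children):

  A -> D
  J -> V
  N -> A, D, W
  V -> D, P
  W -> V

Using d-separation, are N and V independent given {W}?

Yes — N and V are d-separated given {W}.

Enumerating the 3 paths from N to V and testing each for blocking by {W}:
Path 1: N → A → D ← V
  D is a collider here and neither D nor any of its descendants is conditioned on, so the collider stays closed — the path is blocked at D.
Path 2: N → W → V
  W is a chain here and W is conditioned on, so the path is blocked at W.
Path 3: N → D ← V
  D is a collider here and neither D nor any of its descendants is conditioned on, so the collider stays closed — the path is blocked at D.
All paths are blocked; N ⊥ V | {W} holds.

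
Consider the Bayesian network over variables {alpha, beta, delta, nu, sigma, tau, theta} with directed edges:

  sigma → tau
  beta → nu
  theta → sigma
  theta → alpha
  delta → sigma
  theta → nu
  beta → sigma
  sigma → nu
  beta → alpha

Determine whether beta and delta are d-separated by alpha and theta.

We examine all 5 paths between beta and delta:
  1. beta → nu ← sigma ← delta — nu:collider[blocks]; sigma:chain[open] ⇒ blocked
  2. beta → nu ← theta → sigma ← delta — nu:collider[blocks]; theta:fork[blocks]; sigma:collider[blocks] ⇒ blocked
  3. beta → sigma ← delta — sigma:collider[blocks] ⇒ blocked
  4. beta → alpha ← theta → nu ← sigma ← delta — alpha:collider[open]; theta:fork[blocks]; nu:collider[blocks]; sigma:chain[open] ⇒ blocked
  5. beta → alpha ← theta → sigma ← delta — alpha:collider[open]; theta:fork[blocks]; sigma:collider[blocks] ⇒ blocked
Since every path is blocked, d-separation holds.

Yes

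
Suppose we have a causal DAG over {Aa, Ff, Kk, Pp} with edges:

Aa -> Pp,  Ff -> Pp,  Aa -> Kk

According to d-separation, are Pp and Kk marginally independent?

Only one path connects Pp and Kk:
Path 1: Pp ← Aa → Kk
  Aa is a fork and Aa is not conditioned on — no node blocks this path, so it is active.
Because an active path exists, Pp and Kk are not d-separated.

No — Pp and Kk are not d-separated given ∅.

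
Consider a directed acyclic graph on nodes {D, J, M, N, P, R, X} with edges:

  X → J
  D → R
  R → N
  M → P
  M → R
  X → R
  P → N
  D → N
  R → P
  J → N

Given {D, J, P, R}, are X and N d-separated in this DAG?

Enumerating the 5 paths from X to N and testing each for blocking by {D, J, P, R}:
  1. X → R → P → N — R:chain[blocks]; P:chain[blocks] ⇒ blocked
  2. X → R ← D → N — R:collider[open]; D:fork[blocks] ⇒ blocked
  3. X → R ← M → P → N — R:collider[open]; M:fork[open]; P:chain[blocks] ⇒ blocked
  4. X → R → N — R:chain[blocks] ⇒ blocked
  5. X → J → N — J:chain[blocks] ⇒ blocked
All paths are blocked; X ⊥ N | {D, J, P, R} holds.

Yes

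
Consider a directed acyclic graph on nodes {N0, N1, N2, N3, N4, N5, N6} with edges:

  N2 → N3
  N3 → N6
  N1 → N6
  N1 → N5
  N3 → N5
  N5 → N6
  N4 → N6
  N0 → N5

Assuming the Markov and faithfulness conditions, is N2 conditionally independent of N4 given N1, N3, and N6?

Enumerating the 3 paths from N2 to N4 and testing each for blocking by {N1, N3, N6}:
Path 1: N2 → N3 → N5 ← N1 → N6 ← N4
  N3 is a chain here and N3 is conditioned on, so the path is blocked at N3.
Path 2: N2 → N3 → N5 → N6 ← N4
  N3 is a chain here and N3 is conditioned on, so the path is blocked at N3.
Path 3: N2 → N3 → N6 ← N4
  N3 is a chain here and N3 is conditioned on, so the path is blocked at N3.
All paths are blocked; N2 ⊥ N4 | {N1, N3, N6} holds.

Yes — N2 and N4 are d-separated given {N1, N3, N6}.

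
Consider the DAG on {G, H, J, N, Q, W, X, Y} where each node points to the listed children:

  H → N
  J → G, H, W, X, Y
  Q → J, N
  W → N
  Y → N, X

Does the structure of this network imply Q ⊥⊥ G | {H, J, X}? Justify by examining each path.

We examine all 5 paths between Q and G:
  1. Q → J → G — J:chain[blocks] ⇒ blocked
  2. Q → N ← Y ← J → G — N:collider[blocks]; Y:chain[open]; J:fork[blocks] ⇒ blocked
  3. Q → N ← Y → X ← J → G — N:collider[blocks]; Y:fork[open]; X:collider[open]; J:fork[blocks] ⇒ blocked
  4. Q → N ← W ← J → G — N:collider[blocks]; W:chain[open]; J:fork[blocks] ⇒ blocked
  5. Q → N ← H ← J → G — N:collider[blocks]; H:chain[blocks]; J:fork[blocks] ⇒ blocked
All paths are blocked; Q ⊥ G | {H, J, X} holds.

Yes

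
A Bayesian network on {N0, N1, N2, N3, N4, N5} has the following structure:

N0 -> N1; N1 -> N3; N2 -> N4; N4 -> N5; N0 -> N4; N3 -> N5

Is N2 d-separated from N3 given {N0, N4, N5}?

Yes

2 paths connect N2 and N3; each must be blocked for d-separation to hold:
Path 1: N2 → N4 → N5 ← N3
  N4 is a chain here and N4 is conditioned on, so the path is blocked at N4.
Path 2: N2 → N4 ← N0 → N1 → N3
  N0 is a fork here and N0 is conditioned on, so the path is blocked at N0.
Every path is blocked, so N2 and N3 are d-separated given {N0, N4, N5}.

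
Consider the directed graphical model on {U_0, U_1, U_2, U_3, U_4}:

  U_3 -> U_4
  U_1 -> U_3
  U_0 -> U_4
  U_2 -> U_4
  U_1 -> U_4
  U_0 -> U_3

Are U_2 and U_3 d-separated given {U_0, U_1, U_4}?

Enumerating the 3 paths from U_2 to U_3 and testing each for blocking by {U_0, U_1, U_4}:
Path 1: U_2 → U_4 ← U_3
  U_4 is a collider and U_4 is conditioned on, which opens it — no node blocks this path, so it is active.
Path 2: U_2 → U_4 ← U_1 → U_3
  U_1 is a fork here and U_1 is conditioned on, so the path is blocked at U_1.
Path 3: U_2 → U_4 ← U_0 → U_3
  U_0 is a fork here and U_0 is conditioned on, so the path is blocked at U_0.
Since the path U_2 → U_4 ← U_3 is active, U_2 and U_3 are not d-separated given {U_0, U_1, U_4}.

No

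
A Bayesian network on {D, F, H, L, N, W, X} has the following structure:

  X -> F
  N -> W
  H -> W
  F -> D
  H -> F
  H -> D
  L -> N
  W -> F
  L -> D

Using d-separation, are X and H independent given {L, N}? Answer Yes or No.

5 paths connect X and H; each must be blocked for d-separation to hold:
Path 1: X → F → D ← L → N → W ← H
  D is a collider here and neither D nor any of its descendants is conditioned on, so the collider stays closed — the path is blocked at D.
Path 2: X → F → D ← H
  D is a collider here and neither D nor any of its descendants is conditioned on, so the collider stays closed — the path is blocked at D.
Path 3: X → F ← W ← N ← L → D ← H
  F is a collider here and neither F nor any of its descendants is conditioned on, so the collider stays closed — the path is blocked at F.
Path 4: X → F ← W ← H
  F is a collider here and neither F nor any of its descendants is conditioned on, so the collider stays closed — the path is blocked at F.
Path 5: X → F ← H
  F is a collider here and neither F nor any of its descendants is conditioned on, so the collider stays closed — the path is blocked at F.
Since every path is blocked, d-separation holds.

Yes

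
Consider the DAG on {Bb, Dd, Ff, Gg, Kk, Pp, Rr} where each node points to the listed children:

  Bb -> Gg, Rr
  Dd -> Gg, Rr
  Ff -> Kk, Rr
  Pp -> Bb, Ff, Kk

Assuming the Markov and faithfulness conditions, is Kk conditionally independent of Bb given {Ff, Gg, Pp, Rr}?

Yes

Enumerating the 6 paths from Kk to Bb and testing each for blocking by {Ff, Gg, Pp, Rr}:
Path 1: Kk ← Ff → Rr ← Bb
  Ff is a fork here and Ff is conditioned on, so the path is blocked at Ff.
Path 2: Kk ← Ff → Rr ← Dd → Gg ← Bb
  Ff is a fork here and Ff is conditioned on, so the path is blocked at Ff.
Path 3: Kk ← Ff ← Pp → Bb
  Ff is a chain here and Ff is conditioned on, so the path is blocked at Ff.
Path 4: Kk ← Pp → Ff → Rr ← Bb
  Pp is a fork here and Pp is conditioned on, so the path is blocked at Pp.
Path 5: Kk ← Pp → Ff → Rr ← Dd → Gg ← Bb
  Pp is a fork here and Pp is conditioned on, so the path is blocked at Pp.
Path 6: Kk ← Pp → Bb
  Pp is a fork here and Pp is conditioned on, so the path is blocked at Pp.
Every path is blocked, so Kk and Bb are d-separated given {Ff, Gg, Pp, Rr}.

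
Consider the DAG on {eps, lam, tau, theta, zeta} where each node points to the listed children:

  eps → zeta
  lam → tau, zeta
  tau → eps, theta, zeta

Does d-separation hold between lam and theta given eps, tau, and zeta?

Yes

There are 3 undirected paths between lam and theta; checking each against the conditioning set {eps, tau, zeta}:
Path 1: lam → tau → theta
  tau is a chain here and tau is conditioned on, so the path is blocked at tau.
Path 2: lam → zeta ← tau → theta
  tau is a fork here and tau is conditioned on, so the path is blocked at tau.
Path 3: lam → zeta ← eps ← tau → theta
  eps is a chain here and eps is conditioned on, so the path is blocked at eps.
Since every path is blocked, d-separation holds.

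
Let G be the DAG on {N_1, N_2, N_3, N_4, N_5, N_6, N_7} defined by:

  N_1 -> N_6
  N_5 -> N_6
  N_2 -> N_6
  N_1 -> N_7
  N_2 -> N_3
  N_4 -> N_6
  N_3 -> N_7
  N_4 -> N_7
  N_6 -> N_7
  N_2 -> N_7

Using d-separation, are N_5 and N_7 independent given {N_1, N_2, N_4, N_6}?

5 paths connect N_5 and N_7; each must be blocked for d-separation to hold:
Path 1: N_5 → N_6 → N_7
  N_6 is a chain here and N_6 is conditioned on, so the path is blocked at N_6.
Path 2: N_5 → N_6 ← N_1 → N_7
  N_1 is a fork here and N_1 is conditioned on, so the path is blocked at N_1.
Path 3: N_5 → N_6 ← N_4 → N_7
  N_4 is a fork here and N_4 is conditioned on, so the path is blocked at N_4.
Path 4: N_5 → N_6 ← N_2 → N_3 → N_7
  N_2 is a fork here and N_2 is conditioned on, so the path is blocked at N_2.
Path 5: N_5 → N_6 ← N_2 → N_7
  N_2 is a fork here and N_2 is conditioned on, so the path is blocked at N_2.
Since every path is blocked, d-separation holds.

Yes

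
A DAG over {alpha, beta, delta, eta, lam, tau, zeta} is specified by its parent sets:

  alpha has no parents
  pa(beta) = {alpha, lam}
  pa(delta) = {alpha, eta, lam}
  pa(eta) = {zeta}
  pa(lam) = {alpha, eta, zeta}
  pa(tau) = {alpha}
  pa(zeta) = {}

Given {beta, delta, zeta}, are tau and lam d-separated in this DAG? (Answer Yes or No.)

No

There are 5 undirected paths between tau and lam; checking each against the conditioning set {beta, delta, zeta}:
Path 1: tau ← alpha → delta ← eta ← zeta → lam
  zeta is a fork here and zeta is conditioned on, so the path is blocked at zeta.
Path 2: tau ← alpha → delta ← eta → lam
  alpha is a fork and alpha is not conditioned on; delta is a collider and delta is conditioned on, which opens it; eta is a fork and eta is not conditioned on — no node blocks this path, so it is active.
Path 3: tau ← alpha → delta ← lam
  alpha is a fork and alpha is not conditioned on; delta is a collider and delta is conditioned on, which opens it — no node blocks this path, so it is active.
Path 4: tau ← alpha → beta ← lam
  alpha is a fork and alpha is not conditioned on; beta is a collider and beta is conditioned on, which opens it — no node blocks this path, so it is active.
Path 5: tau ← alpha → lam
  alpha is a fork and alpha is not conditioned on — no node blocks this path, so it is active.
At least one path is unblocked, so d-separation fails.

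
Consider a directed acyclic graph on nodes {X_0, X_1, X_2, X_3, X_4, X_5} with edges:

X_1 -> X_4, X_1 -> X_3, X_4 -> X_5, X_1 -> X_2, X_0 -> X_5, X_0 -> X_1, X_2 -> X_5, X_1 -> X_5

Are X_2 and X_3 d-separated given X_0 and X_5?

There are 4 undirected paths between X_2 and X_3; checking each against the conditioning set {X_0, X_5}:
  1. X_2 → X_5 ← X_0 → X_1 → X_3 — X_5:collider[open]; X_0:fork[blocks]; X_1:chain[open] ⇒ blocked
  2. X_2 → X_5 ← X_4 ← X_1 → X_3 — X_5:collider[open]; X_4:chain[open]; X_1:fork[open] ⇒ active
  3. X_2 → X_5 ← X_1 → X_3 — X_5:collider[open]; X_1:fork[open] ⇒ active
  4. X_2 ← X_1 → X_3 — X_1:fork[open] ⇒ active
Because an active path exists, X_2 and X_3 are not d-separated.

No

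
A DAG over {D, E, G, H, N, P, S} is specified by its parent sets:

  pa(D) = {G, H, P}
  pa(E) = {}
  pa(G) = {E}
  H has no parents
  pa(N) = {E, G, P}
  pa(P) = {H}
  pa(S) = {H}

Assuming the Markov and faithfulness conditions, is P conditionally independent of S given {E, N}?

No

We examine all 4 paths between P and S:
  1. P → D ← H → S — D:collider[blocks]; H:fork[open] ⇒ blocked
  2. P ← H → S — H:fork[open] ⇒ active
  3. P → N ← E → G → D ← H → S — N:collider[open]; E:fork[blocks]; G:chain[open]; D:collider[blocks]; H:fork[open] ⇒ blocked
  4. P → N ← G → D ← H → S — N:collider[open]; G:fork[open]; D:collider[blocks]; H:fork[open] ⇒ blocked
Because an active path exists, P and S are not d-separated.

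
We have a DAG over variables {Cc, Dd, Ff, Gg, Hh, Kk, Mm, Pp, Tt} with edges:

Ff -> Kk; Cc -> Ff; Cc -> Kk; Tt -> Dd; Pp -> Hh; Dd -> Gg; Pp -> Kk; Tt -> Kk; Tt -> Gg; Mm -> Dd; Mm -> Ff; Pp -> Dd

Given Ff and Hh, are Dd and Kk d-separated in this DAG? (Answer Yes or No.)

No

There are 5 undirected paths between Dd and Kk; checking each against the conditioning set {Ff, Hh}:
  1. Dd ← Mm → Ff ← Cc → Kk — Mm:fork[open]; Ff:collider[open]; Cc:fork[open] ⇒ active
  2. Dd ← Mm → Ff → Kk — Mm:fork[open]; Ff:chain[blocks] ⇒ blocked
  3. Dd → Gg ← Tt → Kk — Gg:collider[blocks]; Tt:fork[open] ⇒ blocked
  4. Dd ← Tt → Kk — Tt:fork[open] ⇒ active
  5. Dd ← Pp → Kk — Pp:fork[open] ⇒ active
Because an active path exists, Dd and Kk are not d-separated.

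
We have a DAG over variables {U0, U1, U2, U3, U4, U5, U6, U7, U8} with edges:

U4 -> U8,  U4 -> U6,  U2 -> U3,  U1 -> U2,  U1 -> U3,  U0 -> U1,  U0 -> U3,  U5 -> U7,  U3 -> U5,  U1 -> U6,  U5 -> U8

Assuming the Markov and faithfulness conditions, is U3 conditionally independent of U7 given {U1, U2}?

No

Enumerating the 4 paths from U3 to U7 and testing each for blocking by {U1, U2}:
  1. U3 → U5 → U7 — U5:chain[open] ⇒ active
  2. U3 ← U0 → U1 → U6 ← U4 → U8 ← U5 → U7 — U0:fork[open]; U1:chain[blocks]; U6:collider[blocks]; U4:fork[open]; U8:collider[blocks]; U5:fork[open] ⇒ blocked
  3. U3 ← U1 → U6 ← U4 → U8 ← U5 → U7 — U1:fork[blocks]; U6:collider[blocks]; U4:fork[open]; U8:collider[blocks]; U5:fork[open] ⇒ blocked
  4. U3 ← U2 ← U1 → U6 ← U4 → U8 ← U5 → U7 — U2:chain[blocks]; U1:fork[blocks]; U6:collider[blocks]; U4:fork[open]; U8:collider[blocks]; U5:fork[open] ⇒ blocked
Because an active path exists, U3 and U7 are not d-separated.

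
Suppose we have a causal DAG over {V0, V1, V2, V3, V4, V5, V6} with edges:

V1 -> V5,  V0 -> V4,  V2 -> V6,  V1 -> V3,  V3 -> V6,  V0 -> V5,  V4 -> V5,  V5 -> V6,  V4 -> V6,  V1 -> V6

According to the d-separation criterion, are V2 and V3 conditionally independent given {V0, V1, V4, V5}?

We examine all 5 paths between V2 and V3:
  1. V2 → V6 ← V3 — V6:collider[blocks] ⇒ blocked
  2. V2 → V6 ← V1 → V3 — V6:collider[blocks]; V1:fork[blocks] ⇒ blocked
  3. V2 → V6 ← V5 ← V1 → V3 — V6:collider[blocks]; V5:chain[blocks]; V1:fork[blocks] ⇒ blocked
  4. V2 → V6 ← V4 ← V0 → V5 ← V1 → V3 — V6:collider[blocks]; V4:chain[blocks]; V0:fork[blocks]; V5:collider[open]; V1:fork[blocks] ⇒ blocked
  5. V2 → V6 ← V4 → V5 ← V1 → V3 — V6:collider[blocks]; V4:fork[blocks]; V5:collider[open]; V1:fork[blocks] ⇒ blocked
Since every path is blocked, d-separation holds.

Yes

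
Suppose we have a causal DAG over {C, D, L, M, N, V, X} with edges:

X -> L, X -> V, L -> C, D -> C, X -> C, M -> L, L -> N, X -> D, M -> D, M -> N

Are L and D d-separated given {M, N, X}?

Yes

Enumerating the 6 paths from L to D and testing each for blocking by {M, N, X}:
Path 1: L → C ← X → D
  C is a collider here and neither C nor any of its descendants is conditioned on, so the collider stays closed — the path is blocked at C.
Path 2: L → C ← D
  C is a collider here and neither C nor any of its descendants is conditioned on, so the collider stays closed — the path is blocked at C.
Path 3: L → N ← M → D
  M is a fork here and M is conditioned on, so the path is blocked at M.
Path 4: L ← M → D
  M is a fork here and M is conditioned on, so the path is blocked at M.
Path 5: L ← X → C ← D
  X is a fork here and X is conditioned on, so the path is blocked at X.
Path 6: L ← X → D
  X is a fork here and X is conditioned on, so the path is blocked at X.
Every path is blocked, so L and D are d-separated given {M, N, X}.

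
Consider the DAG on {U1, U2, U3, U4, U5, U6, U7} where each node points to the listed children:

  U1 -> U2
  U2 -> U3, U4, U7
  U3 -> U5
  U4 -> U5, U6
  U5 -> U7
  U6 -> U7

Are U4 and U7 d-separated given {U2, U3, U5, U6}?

Yes

There are 5 undirected paths between U4 and U7; checking each against the conditioning set {U2, U3, U5, U6}:
  1. U4 → U5 ← U3 ← U2 → U7 — U5:collider[open]; U3:chain[blocks]; U2:fork[blocks] ⇒ blocked
  2. U4 → U5 → U7 — U5:chain[blocks] ⇒ blocked
  3. U4 → U6 → U7 — U6:chain[blocks] ⇒ blocked
  4. U4 ← U2 → U3 → U5 → U7 — U2:fork[blocks]; U3:chain[blocks]; U5:chain[blocks] ⇒ blocked
  5. U4 ← U2 → U7 — U2:fork[blocks] ⇒ blocked
All paths are blocked; U4 ⊥ U7 | {U2, U3, U5, U6} holds.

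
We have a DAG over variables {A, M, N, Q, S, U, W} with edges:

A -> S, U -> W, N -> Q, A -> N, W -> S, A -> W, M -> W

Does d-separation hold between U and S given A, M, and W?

We examine all 2 paths between U and S:
  1. U → W → S — W:chain[blocks] ⇒ blocked
  2. U → W ← A → S — W:collider[open]; A:fork[blocks] ⇒ blocked
All paths are blocked; U ⊥ S | {A, M, W} holds.

Yes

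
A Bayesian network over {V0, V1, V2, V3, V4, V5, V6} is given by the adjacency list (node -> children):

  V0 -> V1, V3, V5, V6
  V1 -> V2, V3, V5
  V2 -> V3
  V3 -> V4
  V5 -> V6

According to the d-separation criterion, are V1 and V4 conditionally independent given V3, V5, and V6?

Enumerating the 5 paths from V1 to V4 and testing each for blocking by {V3, V5, V6}:
Path 1: V1 → V2 → V3 → V4
  V3 is a chain here and V3 is conditioned on, so the path is blocked at V3.
Path 2: V1 → V3 → V4
  V3 is a chain here and V3 is conditioned on, so the path is blocked at V3.
Path 3: V1 → V5 → V6 ← V0 → V3 → V4
  V5 is a chain here and V5 is conditioned on, so the path is blocked at V5.
Path 4: V1 → V5 ← V0 → V3 → V4
  V3 is a chain here and V3 is conditioned on, so the path is blocked at V3.
Path 5: V1 ← V0 → V3 → V4
  V3 is a chain here and V3 is conditioned on, so the path is blocked at V3.
Since every path is blocked, d-separation holds.

Yes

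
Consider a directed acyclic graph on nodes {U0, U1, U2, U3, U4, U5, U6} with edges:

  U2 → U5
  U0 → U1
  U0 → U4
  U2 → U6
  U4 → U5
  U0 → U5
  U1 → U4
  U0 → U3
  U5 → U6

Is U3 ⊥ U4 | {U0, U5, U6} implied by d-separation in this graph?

Yes

We examine all 3 paths between U3 and U4:
Path 1: U3 ← U0 → U1 → U4
  U0 is a fork here and U0 is conditioned on, so the path is blocked at U0.
Path 2: U3 ← U0 → U4
  U0 is a fork here and U0 is conditioned on, so the path is blocked at U0.
Path 3: U3 ← U0 → U5 ← U4
  U0 is a fork here and U0 is conditioned on, so the path is blocked at U0.
Since every path is blocked, d-separation holds.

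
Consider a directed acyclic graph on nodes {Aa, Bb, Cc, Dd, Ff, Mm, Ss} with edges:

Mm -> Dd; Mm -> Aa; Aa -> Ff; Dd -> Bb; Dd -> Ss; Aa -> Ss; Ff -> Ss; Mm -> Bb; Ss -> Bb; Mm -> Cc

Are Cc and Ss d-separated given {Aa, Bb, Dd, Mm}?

6 paths connect Cc and Ss; each must be blocked for d-separation to hold:
Path 1: Cc ← Mm → Bb ← Dd → Ss
  Mm is a fork here and Mm is conditioned on, so the path is blocked at Mm.
Path 2: Cc ← Mm → Bb ← Ss
  Mm is a fork here and Mm is conditioned on, so the path is blocked at Mm.
Path 3: Cc ← Mm → Dd → Bb ← Ss
  Mm is a fork here and Mm is conditioned on, so the path is blocked at Mm.
Path 4: Cc ← Mm → Dd → Ss
  Mm is a fork here and Mm is conditioned on, so the path is blocked at Mm.
Path 5: Cc ← Mm → Aa → Ff → Ss
  Mm is a fork here and Mm is conditioned on, so the path is blocked at Mm.
Path 6: Cc ← Mm → Aa → Ss
  Mm is a fork here and Mm is conditioned on, so the path is blocked at Mm.
Since every path is blocked, d-separation holds.

Yes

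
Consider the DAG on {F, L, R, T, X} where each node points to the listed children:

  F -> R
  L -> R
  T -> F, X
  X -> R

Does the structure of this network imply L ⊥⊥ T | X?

2 paths connect L and T; each must be blocked for d-separation to hold:
  1. L → R ← X ← T — R:collider[blocks]; X:chain[blocks] ⇒ blocked
  2. L → R ← F ← T — R:collider[blocks]; F:chain[open] ⇒ blocked
Since every path is blocked, d-separation holds.

Yes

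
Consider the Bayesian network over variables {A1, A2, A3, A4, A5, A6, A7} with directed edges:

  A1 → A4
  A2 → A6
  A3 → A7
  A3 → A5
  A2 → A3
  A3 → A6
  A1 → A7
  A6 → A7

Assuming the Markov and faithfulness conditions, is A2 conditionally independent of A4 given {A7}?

No

We examine all 4 paths between A2 and A4:
Path 1: A2 → A3 → A6 → A7 ← A1 → A4
  A3 is a chain and A3 is not conditioned on; A6 is a chain and A6 is not conditioned on; A7 is a collider and A7 is conditioned on, which opens it; A1 is a fork and A1 is not conditioned on — no node blocks this path, so it is active.
Path 2: A2 → A3 → A7 ← A1 → A4
  A3 is a chain and A3 is not conditioned on; A7 is a collider and A7 is conditioned on, which opens it; A1 is a fork and A1 is not conditioned on — no node blocks this path, so it is active.
Path 3: A2 → A6 ← A3 → A7 ← A1 → A4
  A6 is a collider and its descendant A7 is conditioned on, which opens it; A3 is a fork and A3 is not conditioned on; A7 is a collider and A7 is conditioned on, which opens it; A1 is a fork and A1 is not conditioned on — no node blocks this path, so it is active.
Path 4: A2 → A6 → A7 ← A1 → A4
  A6 is a chain and A6 is not conditioned on; A7 is a collider and A7 is conditioned on, which opens it; A1 is a fork and A1 is not conditioned on — no node blocks this path, so it is active.
Since the path A2 → A3 → A6 → A7 ← A1 → A4 is active, A2 and A4 are not d-separated given {A7}.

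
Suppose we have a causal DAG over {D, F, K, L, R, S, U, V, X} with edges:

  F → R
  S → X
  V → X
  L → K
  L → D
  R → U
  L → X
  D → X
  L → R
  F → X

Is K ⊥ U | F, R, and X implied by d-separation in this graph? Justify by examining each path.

We examine all 3 paths between K and U:
Path 1: K ← L → D → X ← F → R → U
  F is a fork here and F is conditioned on, so the path is blocked at F.
Path 2: K ← L → R → U
  R is a chain here and R is conditioned on, so the path is blocked at R.
Path 3: K ← L → X ← F → R → U
  F is a fork here and F is conditioned on, so the path is blocked at F.
Every path is blocked, so K and U are d-separated given {F, R, X}.

Yes — K and U are d-separated given {F, R, X}.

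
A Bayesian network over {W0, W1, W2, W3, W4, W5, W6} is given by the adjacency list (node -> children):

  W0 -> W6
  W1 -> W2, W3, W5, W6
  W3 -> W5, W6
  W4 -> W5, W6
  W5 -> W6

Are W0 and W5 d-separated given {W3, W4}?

We examine all 6 paths between W0 and W5:
  1. W0 → W6 ← W3 → W5 — W6:collider[blocks]; W3:fork[blocks] ⇒ blocked
  2. W0 → W6 ← W3 ← W1 → W5 — W6:collider[blocks]; W3:chain[blocks]; W1:fork[open] ⇒ blocked
  3. W0 → W6 ← W4 → W5 — W6:collider[blocks]; W4:fork[blocks] ⇒ blocked
  4. W0 → W6 ← W5 — W6:collider[blocks] ⇒ blocked
  5. W0 → W6 ← W1 → W3 → W5 — W6:collider[blocks]; W1:fork[open]; W3:chain[blocks] ⇒ blocked
  6. W0 → W6 ← W1 → W5 — W6:collider[blocks]; W1:fork[open] ⇒ blocked
Since every path is blocked, d-separation holds.

Yes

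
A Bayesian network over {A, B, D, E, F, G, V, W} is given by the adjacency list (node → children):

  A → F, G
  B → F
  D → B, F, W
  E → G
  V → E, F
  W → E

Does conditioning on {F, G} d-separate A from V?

No

6 paths connect A and V; each must be blocked for d-separation to hold:
Path 1: A → F ← V
  F is a collider and F is conditioned on, which opens it — no node blocks this path, so it is active.
Path 2: A → F ← B ← D → W → E ← V
  F is a collider and F is conditioned on, which opens it; B is a chain and B is not conditioned on; D is a fork and D is not conditioned on; W is a chain and W is not conditioned on; E is a collider and its descendant G is conditioned on, which opens it — no node blocks this path, so it is active.
Path 3: A → F ← D → W → E ← V
  F is a collider and F is conditioned on, which opens it; D is a fork and D is not conditioned on; W is a chain and W is not conditioned on; E is a collider and its descendant G is conditioned on, which opens it — no node blocks this path, so it is active.
Path 4: A → G ← E ← V
  G is a collider and G is conditioned on, which opens it; E is a chain and E is not conditioned on — no node blocks this path, so it is active.
Path 5: A → G ← E ← W ← D → B → F ← V
  G is a collider and G is conditioned on, which opens it; E is a chain and E is not conditioned on; W is a chain and W is not conditioned on; D is a fork and D is not conditioned on; B is a chain and B is not conditioned on; F is a collider and F is conditioned on, which opens it — no node blocks this path, so it is active.
Path 6: A → G ← E ← W ← D → F ← V
  G is a collider and G is conditioned on, which opens it; E is a chain and E is not conditioned on; W is a chain and W is not conditioned on; D is a fork and D is not conditioned on; F is a collider and F is conditioned on, which opens it — no node blocks this path, so it is active.
Because an active path exists, A and V are not d-separated.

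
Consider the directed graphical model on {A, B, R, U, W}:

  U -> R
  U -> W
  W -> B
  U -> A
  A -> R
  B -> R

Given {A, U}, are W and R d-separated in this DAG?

No

There are 3 undirected paths between W and R; checking each against the conditioning set {A, U}:
Path 1: W ← U → R
  U is a fork here and U is conditioned on, so the path is blocked at U.
Path 2: W ← U → A → R
  U is a fork here and U is conditioned on, so the path is blocked at U.
Path 3: W → B → R
  B is a chain and B is not conditioned on — no node blocks this path, so it is active.
Because an active path exists, W and R are not d-separated.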